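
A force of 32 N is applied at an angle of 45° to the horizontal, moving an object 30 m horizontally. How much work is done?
W = Fd cosθ = 32×30×cos(45°) = 678.82 J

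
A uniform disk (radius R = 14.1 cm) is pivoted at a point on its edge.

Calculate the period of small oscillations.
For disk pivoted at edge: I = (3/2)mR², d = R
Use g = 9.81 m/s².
I/m = (3/2)R² = 0.02982 m²; d = R = 0.141 m
T = 2π√((3/2)R²/(gR)) = 2π√(3R/(2g)) = 0.9226 s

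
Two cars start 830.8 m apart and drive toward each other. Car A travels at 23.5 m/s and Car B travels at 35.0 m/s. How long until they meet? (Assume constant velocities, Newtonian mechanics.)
Combined speed: v_combined = 23.5 + 35.0 = 58.5 m/s
Time to meet: t = d/58.5 = 830.8/58.5 = 14.2 s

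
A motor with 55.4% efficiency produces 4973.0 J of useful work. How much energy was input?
W_in = W_out/η = 4973.0/0.554 = 8976.5 J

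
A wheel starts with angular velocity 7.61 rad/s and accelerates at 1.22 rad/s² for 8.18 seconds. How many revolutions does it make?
θ = ω₀t + ½αt² = 7.61×8.18 + ½×1.22×8.18² = 103.07 rad
Revolutions = θ/(2π) = 103.07/(2π) = 16.4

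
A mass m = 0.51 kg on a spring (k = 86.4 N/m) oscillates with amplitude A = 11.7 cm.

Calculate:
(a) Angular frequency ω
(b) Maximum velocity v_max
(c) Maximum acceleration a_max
ω = √(k/m) = √(86.4/0.51) = 13.02 rad/s
v_max = ωA = 13.02×0.117 = 1.523 m/s
a_max = ω²A = 13.02²×0.117 = 19.82 m/s²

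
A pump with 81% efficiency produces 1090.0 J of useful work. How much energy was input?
W_in = W_out/η = 1090.0/0.81 = 1345.7 J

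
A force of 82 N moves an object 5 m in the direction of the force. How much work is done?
W = Fd = 82×5 = 410.0 J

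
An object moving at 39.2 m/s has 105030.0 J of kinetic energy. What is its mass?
KE = ½mv² → m = 2KE/v² = 2×105030.0/39.2² = 136.7 kg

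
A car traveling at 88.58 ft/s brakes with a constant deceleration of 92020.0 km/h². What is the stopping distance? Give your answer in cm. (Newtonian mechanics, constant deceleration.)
d = v₀² / (2a) (with unit conversion) = 5133.0 cm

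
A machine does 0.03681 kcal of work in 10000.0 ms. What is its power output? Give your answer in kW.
P = W/t = 154 J / 10 s = 15.4 W = 0.0154 kW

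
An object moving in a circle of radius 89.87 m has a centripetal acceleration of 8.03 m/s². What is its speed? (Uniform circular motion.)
v = √(a_c × r) = √(8.03 × 89.87) = 26.86 m/s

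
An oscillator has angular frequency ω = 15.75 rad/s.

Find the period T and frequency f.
T = 2π/ω = 2π/15.75 = 0.3989 s; f = ω/2π = 2.507 Hz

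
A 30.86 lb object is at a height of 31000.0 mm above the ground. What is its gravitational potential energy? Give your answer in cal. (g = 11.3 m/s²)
PE = mgh = 14 kg × 11.3 m/s² × 31 m = 4903 J = 1172.0 cal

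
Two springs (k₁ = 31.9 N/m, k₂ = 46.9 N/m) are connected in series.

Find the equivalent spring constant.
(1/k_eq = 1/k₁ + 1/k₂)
1/k_eq = 1/31.9 + 1/46.9 = 0.05267; k_eq = 18.99 N/m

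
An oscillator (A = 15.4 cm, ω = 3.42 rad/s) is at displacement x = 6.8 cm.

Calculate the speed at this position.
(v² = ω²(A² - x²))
v = ω√(A² − x²) = 3.42×√(0.154² − 0.068²) = 0.4726 m/s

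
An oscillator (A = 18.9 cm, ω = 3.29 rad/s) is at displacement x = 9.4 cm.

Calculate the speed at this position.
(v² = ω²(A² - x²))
v = ω√(A² − x²) = 3.29×√(0.189² − 0.094²) = 0.5394 m/s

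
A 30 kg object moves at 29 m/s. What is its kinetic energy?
KE = ½mv² = ½×30×29² = 12615.0 J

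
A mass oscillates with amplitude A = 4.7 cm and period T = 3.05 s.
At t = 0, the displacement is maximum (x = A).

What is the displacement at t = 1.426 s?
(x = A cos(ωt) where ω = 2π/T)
ω = 2π/T = 2π/3.05 = 2.06 rad/s
x = A cos(ωt) = 4.7×cos(2.06×1.426) = -4.603 cm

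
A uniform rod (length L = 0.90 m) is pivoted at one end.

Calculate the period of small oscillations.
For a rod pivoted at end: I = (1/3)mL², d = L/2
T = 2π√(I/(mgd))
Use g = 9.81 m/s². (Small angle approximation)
I/m = (1/3)L² = 0.27 m²; d = L/2 = 0.45 m
T = 2π√(I/(mgd)) = 2π√(0.27/(9.81×0.45)) = 1.554 s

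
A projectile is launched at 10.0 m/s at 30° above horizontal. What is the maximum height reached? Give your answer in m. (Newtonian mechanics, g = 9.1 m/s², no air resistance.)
H = v₀²sin²(θ)/(2g) = 1.374 m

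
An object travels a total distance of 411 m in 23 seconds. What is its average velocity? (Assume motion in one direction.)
v_avg = Δd / Δt = 411 / 23 = 17.87 m/s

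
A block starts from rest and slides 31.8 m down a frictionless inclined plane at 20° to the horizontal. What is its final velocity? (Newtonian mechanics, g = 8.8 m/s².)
a = g sin(θ) = 8.8 × sin(20°) = 3.01 m/s²
v = √(2ad) = √(2 × 3.01 × 31.8) = 13.84 m/s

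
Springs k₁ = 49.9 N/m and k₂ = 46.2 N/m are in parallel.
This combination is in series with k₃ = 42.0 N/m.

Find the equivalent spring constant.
k₁₂ = k₁ + k₂ = 96.1 N/m (parallel)
1/k_eq = 1/k₁₂ + 1/k₃ → k_eq = 29.23 N/m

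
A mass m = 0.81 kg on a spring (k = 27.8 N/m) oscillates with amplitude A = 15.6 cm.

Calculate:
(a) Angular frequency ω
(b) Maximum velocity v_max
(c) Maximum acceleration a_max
ω = √(k/m) = √(27.8/0.81) = 5.858 rad/s
v_max = ωA = 5.858×0.156 = 0.9139 m/s
a_max = ω²A = 5.858²×0.156 = 5.354 m/s²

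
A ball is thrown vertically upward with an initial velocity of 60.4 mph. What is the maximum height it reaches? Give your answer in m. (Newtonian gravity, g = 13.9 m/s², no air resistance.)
h_max = v₀²/(2g) (with unit conversion) = 26.23 m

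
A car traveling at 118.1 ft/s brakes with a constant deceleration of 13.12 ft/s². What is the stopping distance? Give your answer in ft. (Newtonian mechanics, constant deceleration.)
d = v₀² / (2a) (with unit conversion) = 531.5 ft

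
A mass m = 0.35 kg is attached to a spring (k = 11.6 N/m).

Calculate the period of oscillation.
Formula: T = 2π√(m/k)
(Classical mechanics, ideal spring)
T = 2π√(m/k) = 2π√(0.35/11.6) = 1.091 s; f = 1/T = 0.9163 Hz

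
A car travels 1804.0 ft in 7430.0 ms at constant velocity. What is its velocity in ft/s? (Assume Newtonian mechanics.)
v = d/t (with unit conversion) = 242.8 ft/s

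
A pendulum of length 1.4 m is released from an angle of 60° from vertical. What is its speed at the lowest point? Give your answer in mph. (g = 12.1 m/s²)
h = L(1 − cosθ) = 1.4×(1 − cos60°) = 0.7 m
v = √(2gh) = √(2×12.1×0.7) = 4.116 m/s = 9.207 mph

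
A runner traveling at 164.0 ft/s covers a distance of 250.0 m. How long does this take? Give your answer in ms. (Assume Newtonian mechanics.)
t = d/v (with unit conversion) = 5001.0 ms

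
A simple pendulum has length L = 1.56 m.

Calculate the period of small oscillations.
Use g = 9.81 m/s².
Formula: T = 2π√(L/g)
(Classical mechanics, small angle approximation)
T = 2π√(L/g) = 2π√(1.56/9.81) = 2.506 s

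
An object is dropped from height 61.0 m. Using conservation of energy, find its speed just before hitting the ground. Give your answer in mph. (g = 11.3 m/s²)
mgh = ½mv² → v = √(2gh) = √(2×11.3×61) = 37.13 m/s = 83.06 mph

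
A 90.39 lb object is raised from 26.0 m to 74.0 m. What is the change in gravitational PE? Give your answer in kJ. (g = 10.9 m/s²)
ΔPE = mg(h₂ − h₁) = 41 kg × 10.9 m/s² × (74 − 26) m = 2.145e+04 J = 21.45 kJ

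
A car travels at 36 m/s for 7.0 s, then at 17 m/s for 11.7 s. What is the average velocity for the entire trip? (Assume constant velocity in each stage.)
d₁ = v₁t₁ = 36 × 7.0 = 252 m
d₂ = v₂t₂ = 17 × 11.7 = 198.9 m
d_total = 450.9 m, t_total = 18.7 s
v_avg = d_total/t_total = 450.9/18.7 = 24.11 m/s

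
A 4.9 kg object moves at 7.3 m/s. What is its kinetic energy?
KE = ½mv² = ½×4.9×7.3² = 130.5605 J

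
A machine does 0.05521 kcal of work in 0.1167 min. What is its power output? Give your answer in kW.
P = W/t = 231 J / 7.002 s = 32.99 W = 0.03299 kW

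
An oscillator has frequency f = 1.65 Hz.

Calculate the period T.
T = 1/f = 1/1.65 = 0.6061 s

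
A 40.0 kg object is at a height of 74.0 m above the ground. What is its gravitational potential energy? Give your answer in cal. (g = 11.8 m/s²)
PE = mgh = 40 kg × 11.8 m/s² × 74 m = 3.493e+04 J = 8348.0 cal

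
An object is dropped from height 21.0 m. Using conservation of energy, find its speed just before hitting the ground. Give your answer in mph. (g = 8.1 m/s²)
mgh = ½mv² → v = √(2gh) = √(2×8.1×21) = 18.44 m/s = 41.26 mph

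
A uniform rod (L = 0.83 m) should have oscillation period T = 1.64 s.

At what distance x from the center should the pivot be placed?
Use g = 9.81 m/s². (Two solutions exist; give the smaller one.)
T = 2π√((L²/12 + x²)/(gx)). Let c = T²g/(4π²) = 0.6683.
x² − cx + L²/12 = 0 → x = (c − √(c² − L²/3))/2 = 0.1012 m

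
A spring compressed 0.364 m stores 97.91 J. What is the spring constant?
PE = ½kx² → k = 2PE/x² = 2×97.91/0.364² = 1478.0 N/m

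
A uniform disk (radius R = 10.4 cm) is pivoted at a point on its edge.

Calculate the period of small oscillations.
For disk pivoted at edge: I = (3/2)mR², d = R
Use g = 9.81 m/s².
I/m = (3/2)R² = 0.01622 m²; d = R = 0.104 m
T = 2π√((3/2)R²/(gR)) = 2π√(3R/(2g)) = 0.7923 s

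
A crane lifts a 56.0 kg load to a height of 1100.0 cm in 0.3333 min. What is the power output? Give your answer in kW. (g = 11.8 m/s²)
W = mgh = 56×11.8×11 = 7269 J
P = W/t = 7269/20 = 363.5 W = 0.3635 kW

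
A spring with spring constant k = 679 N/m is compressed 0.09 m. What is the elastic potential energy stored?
PE = ½kx² = ½×679×0.09² = 2.75 J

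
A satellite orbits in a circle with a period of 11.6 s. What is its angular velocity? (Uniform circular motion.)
ω = 2π/T = 2π/11.6 = 0.5417 rad/s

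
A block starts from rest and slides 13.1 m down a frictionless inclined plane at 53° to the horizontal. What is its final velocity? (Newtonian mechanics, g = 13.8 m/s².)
a = g sin(θ) = 13.8 × sin(53°) = 11.02 m/s²
v = √(2ad) = √(2 × 11.02 × 13.1) = 16.99 m/s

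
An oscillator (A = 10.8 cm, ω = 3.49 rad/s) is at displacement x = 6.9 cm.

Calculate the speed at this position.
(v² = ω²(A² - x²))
v = ω√(A² − x²) = 3.49×√(0.108² − 0.069²) = 0.29 m/s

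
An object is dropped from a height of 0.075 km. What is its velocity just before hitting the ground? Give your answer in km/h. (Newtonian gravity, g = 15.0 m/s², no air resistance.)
v = √(2gh) (with unit conversion) = 170.8 km/h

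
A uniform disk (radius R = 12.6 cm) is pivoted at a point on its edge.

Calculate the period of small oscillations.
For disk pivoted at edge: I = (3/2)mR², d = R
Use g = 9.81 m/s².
I/m = (3/2)R² = 0.02381 m²; d = R = 0.126 m
T = 2π√((3/2)R²/(gR)) = 2π√(3R/(2g)) = 0.8721 s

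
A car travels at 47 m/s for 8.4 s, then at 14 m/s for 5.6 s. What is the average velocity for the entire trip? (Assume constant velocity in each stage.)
d₁ = v₁t₁ = 47 × 8.4 = 394.8 m
d₂ = v₂t₂ = 14 × 5.6 = 78.4 m
d_total = 473.2 m, t_total = 14 s
v_avg = d_total/t_total = 473.2/14 = 33.8 m/s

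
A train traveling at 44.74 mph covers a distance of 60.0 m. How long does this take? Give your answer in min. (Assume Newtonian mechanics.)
t = d/v (with unit conversion) = 0.05 min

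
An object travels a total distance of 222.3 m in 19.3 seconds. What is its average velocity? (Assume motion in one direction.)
v_avg = Δd / Δt = 222.3 / 19.3 = 11.52 m/s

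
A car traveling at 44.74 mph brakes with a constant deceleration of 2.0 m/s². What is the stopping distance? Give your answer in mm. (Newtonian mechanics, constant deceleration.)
d = v₀² / (2a) (with unit conversion) = 100000.0 mm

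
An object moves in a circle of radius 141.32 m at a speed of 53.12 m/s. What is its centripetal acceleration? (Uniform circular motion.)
a_c = v²/r = 53.12²/141.32 = 2821.73/141.32 = 19.97 m/s²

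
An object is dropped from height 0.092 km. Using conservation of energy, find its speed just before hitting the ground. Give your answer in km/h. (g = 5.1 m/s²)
mgh = ½mv² → v = √(2gh) = √(2×5.1×92) = 30.63 m/s = 110.3 km/h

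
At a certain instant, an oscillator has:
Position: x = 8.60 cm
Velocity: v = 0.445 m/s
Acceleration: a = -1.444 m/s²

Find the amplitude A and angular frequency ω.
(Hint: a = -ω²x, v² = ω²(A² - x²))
a = −ω²x → ω = √(|a|/x) = √(1.444/0.086) = 4.098 rad/s
v² = ω²(A² − x²) → A = √(x² + v²/ω²) = √(0.086² + 0.445²/4.098²) = 0.1385 m = 13.85 cm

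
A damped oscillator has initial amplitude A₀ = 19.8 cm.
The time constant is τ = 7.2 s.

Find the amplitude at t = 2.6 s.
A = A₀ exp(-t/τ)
A = A₀ exp(−t/τ) = 19.8×exp(−2.6/7.2) = 13.8 cm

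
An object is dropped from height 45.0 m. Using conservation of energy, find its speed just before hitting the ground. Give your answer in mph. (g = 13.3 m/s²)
mgh = ½mv² → v = √(2gh) = √(2×13.3×45) = 34.6 m/s = 77.39 mph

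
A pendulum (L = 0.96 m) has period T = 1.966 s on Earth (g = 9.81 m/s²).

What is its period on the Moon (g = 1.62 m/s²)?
T = 2π√(L/g), so T_moon/T_earth = √(g_earth/g_moon)
T_moon = 2π√(0.96/1.62) = 4.837 s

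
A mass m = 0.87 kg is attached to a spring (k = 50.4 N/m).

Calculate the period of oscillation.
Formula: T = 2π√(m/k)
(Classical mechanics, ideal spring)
T = 2π√(m/k) = 2π√(0.87/50.4) = 0.8255 s; f = 1/T = 1.211 Hz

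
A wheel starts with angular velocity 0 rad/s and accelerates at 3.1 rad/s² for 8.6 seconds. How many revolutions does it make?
θ = ω₀t + ½αt² = 0×8.6 + ½×3.1×8.6² = 114.64 rad
Revolutions = θ/(2π) = 114.64/(2π) = 18.25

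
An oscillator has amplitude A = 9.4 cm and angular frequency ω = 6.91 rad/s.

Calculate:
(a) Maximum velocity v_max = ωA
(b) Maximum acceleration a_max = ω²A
v_max = ωA = 6.91×0.094 = 0.6495 m/s
a_max = ω²A = 6.91²×0.094 = 4.488 m/s²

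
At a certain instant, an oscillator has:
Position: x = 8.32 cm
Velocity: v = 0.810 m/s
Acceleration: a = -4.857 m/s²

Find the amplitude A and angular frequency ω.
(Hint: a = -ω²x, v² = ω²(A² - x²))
a = −ω²x → ω = √(|a|/x) = √(4.857/0.0832) = 7.641 rad/s
v² = ω²(A² − x²) → A = √(x² + v²/ω²) = √(0.0832² + 0.81²/7.641²) = 0.1348 m = 13.48 cm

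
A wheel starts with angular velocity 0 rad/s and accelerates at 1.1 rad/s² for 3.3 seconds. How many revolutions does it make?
θ = ω₀t + ½αt² = 0×3.3 + ½×1.1×3.3² = 5.99 rad
Revolutions = θ/(2π) = 5.99/(2π) = 0.95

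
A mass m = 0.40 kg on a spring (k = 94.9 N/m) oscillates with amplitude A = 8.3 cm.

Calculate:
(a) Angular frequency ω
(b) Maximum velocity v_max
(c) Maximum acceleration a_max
ω = √(k/m) = √(94.9/0.4) = 15.4 rad/s
v_max = ωA = 15.4×0.083 = 1.278 m/s
a_max = ω²A = 15.4²×0.083 = 19.69 m/s²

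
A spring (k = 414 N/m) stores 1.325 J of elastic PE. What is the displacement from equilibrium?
PE = ½kx² → x = √(2PE/k) = √(2×1.325/414) = 0.08001 m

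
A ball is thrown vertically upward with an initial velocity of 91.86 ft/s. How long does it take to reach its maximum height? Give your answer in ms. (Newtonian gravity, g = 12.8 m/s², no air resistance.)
t_up = v₀/g (with unit conversion) = 2187.0 ms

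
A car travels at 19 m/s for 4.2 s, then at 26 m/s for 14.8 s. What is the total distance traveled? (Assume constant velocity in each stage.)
d₁ = v₁t₁ = 19 × 4.2 = 79.8 m
d₂ = v₂t₂ = 26 × 14.8 = 384.8 m
d_total = 79.8 + 384.8 = 464.6 m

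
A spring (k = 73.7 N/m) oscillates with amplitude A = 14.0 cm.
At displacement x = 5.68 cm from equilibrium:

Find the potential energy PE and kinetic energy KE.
E_total = ½kA² = ½×73.7×(0.14)² = 0.7223 J
PE = ½kx² = ½×73.7×(0.0568)² = 0.1189 J
KE = E_total − PE = 0.6034 J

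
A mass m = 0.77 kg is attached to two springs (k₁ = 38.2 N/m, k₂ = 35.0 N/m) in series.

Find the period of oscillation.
k_eq = k₁k₂/(k₁+k₂) = 18.27 N/m
T = 2π√(m/k_eq) = 2π√(0.77/18.27) = 1.29 s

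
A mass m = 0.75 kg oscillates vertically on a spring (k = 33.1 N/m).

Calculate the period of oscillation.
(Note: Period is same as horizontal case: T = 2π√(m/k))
T = 2π√(m/k) = 2π√(0.75/33.1) = 0.9458 s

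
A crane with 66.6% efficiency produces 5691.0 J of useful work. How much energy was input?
W_in = W_out/η = 5691.0/0.666 = 8545.0 J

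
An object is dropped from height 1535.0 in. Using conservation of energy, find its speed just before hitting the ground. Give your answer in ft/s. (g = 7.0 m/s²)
mgh = ½mv² → v = √(2gh) = √(2×7.0×38.99) = 23.36 m/s = 76.65 ft/s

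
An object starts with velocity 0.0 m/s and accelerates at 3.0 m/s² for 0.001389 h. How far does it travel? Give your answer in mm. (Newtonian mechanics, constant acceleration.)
d = v₀t + ½at² (with unit conversion) = 37510.0 mm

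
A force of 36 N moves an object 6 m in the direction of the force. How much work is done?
W = Fd = 36×6 = 216.0 J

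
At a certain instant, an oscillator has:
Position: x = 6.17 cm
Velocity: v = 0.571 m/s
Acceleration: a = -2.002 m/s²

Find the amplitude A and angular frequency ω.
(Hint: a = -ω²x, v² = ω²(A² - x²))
a = −ω²x → ω = √(|a|/x) = √(2.002/0.0617) = 5.696 rad/s
v² = ω²(A² − x²) → A = √(x² + v²/ω²) = √(0.0617² + 0.571²/5.696²) = 0.1177 m = 11.77 cm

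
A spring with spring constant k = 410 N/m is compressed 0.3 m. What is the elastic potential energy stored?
PE = ½kx² = ½×410×0.3² = 18.45 J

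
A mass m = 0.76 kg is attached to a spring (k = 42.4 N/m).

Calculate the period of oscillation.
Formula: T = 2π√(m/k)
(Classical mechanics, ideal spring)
T = 2π√(m/k) = 2π√(0.76/42.4) = 0.8412 s; f = 1/T = 1.189 Hz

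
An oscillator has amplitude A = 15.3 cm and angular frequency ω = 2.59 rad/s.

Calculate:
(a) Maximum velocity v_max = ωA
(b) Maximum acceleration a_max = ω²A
v_max = ωA = 2.59×0.153 = 0.3963 m/s
a_max = ω²A = 2.59²×0.153 = 1.026 m/s²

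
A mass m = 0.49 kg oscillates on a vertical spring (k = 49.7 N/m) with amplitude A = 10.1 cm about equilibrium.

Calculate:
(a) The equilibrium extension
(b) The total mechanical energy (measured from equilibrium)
x_eq = mg/k = 0.49×9.81/49.7 = 0.09672 m = 9.672 cm
E = ½kA² = ½×49.7×(0.101)² = 0.2535 J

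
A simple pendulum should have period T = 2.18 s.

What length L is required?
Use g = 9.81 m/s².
T = 2π√(L/g) → L = g(T/2π)² = 9.81×(2.18/2π)² = 1.181 m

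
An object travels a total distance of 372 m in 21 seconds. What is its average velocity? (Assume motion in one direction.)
v_avg = Δd / Δt = 372 / 21 = 17.71 m/s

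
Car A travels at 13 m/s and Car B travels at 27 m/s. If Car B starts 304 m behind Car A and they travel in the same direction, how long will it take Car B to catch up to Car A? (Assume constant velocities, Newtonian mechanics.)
Relative speed: v_rel = 27 - 13 = 14 m/s
Time to catch: t = d₀/v_rel = 304/14 = 21.71 s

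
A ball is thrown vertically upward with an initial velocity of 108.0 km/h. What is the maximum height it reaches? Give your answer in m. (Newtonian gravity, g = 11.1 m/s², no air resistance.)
h_max = v₀²/(2g) (with unit conversion) = 40.54 m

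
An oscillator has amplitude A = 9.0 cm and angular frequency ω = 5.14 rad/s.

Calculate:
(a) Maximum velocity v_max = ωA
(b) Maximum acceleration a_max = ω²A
v_max = ωA = 5.14×0.09 = 0.4626 m/s
a_max = ω²A = 5.14²×0.09 = 2.378 m/s²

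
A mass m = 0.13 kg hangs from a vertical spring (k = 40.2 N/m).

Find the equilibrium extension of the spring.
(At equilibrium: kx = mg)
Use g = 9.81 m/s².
x_eq = mg/k = 0.13×9.81/40.2 = 0.03172 m = 3.172 cm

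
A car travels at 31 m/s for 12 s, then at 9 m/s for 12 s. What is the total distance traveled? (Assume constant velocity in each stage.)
d₁ = v₁t₁ = 31 × 12 = 372 m
d₂ = v₂t₂ = 9 × 12 = 108 m
d_total = 372 + 108 = 480 m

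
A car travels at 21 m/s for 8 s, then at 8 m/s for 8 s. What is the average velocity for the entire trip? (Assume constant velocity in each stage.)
d₁ = v₁t₁ = 21 × 8 = 168 m
d₂ = v₂t₂ = 8 × 8 = 64 m
d_total = 232 m, t_total = 16 s
v_avg = d_total/t_total = 232/16 = 14.5 m/s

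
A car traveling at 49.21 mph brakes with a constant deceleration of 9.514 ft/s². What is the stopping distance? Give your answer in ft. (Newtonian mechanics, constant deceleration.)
d = v₀² / (2a) (with unit conversion) = 273.8 ft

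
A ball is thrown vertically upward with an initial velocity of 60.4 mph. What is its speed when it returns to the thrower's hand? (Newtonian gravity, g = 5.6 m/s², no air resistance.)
By conservation of energy, the ball returns at the same speed = 60.4 mph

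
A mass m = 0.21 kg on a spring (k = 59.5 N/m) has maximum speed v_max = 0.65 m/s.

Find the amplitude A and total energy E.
½mv²_max = ½kA² → A = v_max√(m/k) = 0.65×√(0.21/59.5) = 0.03862 m = 3.862 cm
E = ½mv²_max = ½×0.21×0.65² = 0.04436 J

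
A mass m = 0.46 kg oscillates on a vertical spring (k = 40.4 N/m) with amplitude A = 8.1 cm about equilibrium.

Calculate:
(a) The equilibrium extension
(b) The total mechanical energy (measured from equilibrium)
x_eq = mg/k = 0.46×9.81/40.4 = 0.1117 m = 11.17 cm
E = ½kA² = ½×40.4×(0.081)² = 0.1325 J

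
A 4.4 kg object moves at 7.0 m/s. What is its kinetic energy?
KE = ½mv² = ½×4.4×7.0² = 107.8 J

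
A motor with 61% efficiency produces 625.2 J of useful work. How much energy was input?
W_in = W_out/η = 625.2/0.61 = 1024.9 J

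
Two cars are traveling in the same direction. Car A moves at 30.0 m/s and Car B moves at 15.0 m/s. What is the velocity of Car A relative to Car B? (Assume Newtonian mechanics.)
v_rel = v_A - v_B = 30.0 - 15.0 = 15.0 m/s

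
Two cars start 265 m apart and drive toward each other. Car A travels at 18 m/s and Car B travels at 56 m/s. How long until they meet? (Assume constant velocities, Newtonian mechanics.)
Combined speed: v_combined = 18 + 56 = 74 m/s
Time to meet: t = d/74 = 265/74 = 3.58 s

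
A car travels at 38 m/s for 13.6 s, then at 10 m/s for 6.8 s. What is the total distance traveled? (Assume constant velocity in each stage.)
d₁ = v₁t₁ = 38 × 13.6 = 516.8 m
d₂ = v₂t₂ = 10 × 6.8 = 68 m
d_total = 516.8 + 68 = 584.8 m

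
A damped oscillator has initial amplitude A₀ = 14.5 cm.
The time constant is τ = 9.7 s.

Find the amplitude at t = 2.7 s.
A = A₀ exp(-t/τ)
A = A₀ exp(−t/τ) = 14.5×exp(−2.7/9.7) = 10.98 cm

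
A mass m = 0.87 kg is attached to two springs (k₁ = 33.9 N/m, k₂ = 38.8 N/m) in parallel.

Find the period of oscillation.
k_eq = k₁+k₂ = 72.7 N/m
T = 2π√(m/k_eq) = 2π√(0.87/72.7) = 0.6873 s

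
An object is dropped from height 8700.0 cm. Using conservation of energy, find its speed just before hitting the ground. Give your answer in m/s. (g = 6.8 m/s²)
mgh = ½mv² → v = √(2gh) = √(2×6.8×87) = 34.4 m/s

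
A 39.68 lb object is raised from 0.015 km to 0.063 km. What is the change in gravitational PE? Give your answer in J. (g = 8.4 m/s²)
ΔPE = mg(h₂ − h₁) = 18 kg × 8.4 m/s² × (63 − 15) m = 7257 J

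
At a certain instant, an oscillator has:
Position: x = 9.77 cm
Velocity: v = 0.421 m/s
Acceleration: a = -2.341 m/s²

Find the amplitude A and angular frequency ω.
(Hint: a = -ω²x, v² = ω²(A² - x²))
a = −ω²x → ω = √(|a|/x) = √(2.341/0.0977) = 4.895 rad/s
v² = ω²(A² − x²) → A = √(x² + v²/ω²) = √(0.0977² + 0.421²/4.895²) = 0.1302 m = 13.02 cm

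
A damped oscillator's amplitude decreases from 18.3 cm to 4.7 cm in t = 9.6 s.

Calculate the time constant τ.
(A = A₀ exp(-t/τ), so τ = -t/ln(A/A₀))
A/A₀ = 4.7/18.3 = 0.2568; ln(A/A₀) = -1.359
τ = −t/ln(A/A₀) = −9.6/-1.359 = 7.062 s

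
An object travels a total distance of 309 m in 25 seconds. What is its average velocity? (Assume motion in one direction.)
v_avg = Δd / Δt = 309 / 25 = 12.36 m/s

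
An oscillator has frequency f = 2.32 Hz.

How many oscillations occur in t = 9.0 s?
n = f×t = 2.32×9.0 = 20.88 oscillations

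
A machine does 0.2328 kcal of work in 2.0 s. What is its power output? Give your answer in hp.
P = W/t = 974 J / 2 s = 487 W = 0.6531 hp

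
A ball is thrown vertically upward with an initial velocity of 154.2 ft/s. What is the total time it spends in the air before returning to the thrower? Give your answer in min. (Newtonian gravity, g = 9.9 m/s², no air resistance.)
t_total = 2v₀/g (with unit conversion) = 0.1582 min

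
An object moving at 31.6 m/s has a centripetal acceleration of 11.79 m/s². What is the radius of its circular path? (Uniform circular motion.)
r = v²/a_c = 31.6²/11.79 = 84.7 m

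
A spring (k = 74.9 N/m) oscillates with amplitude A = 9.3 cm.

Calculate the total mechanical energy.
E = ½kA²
E = ½kA² = ½×74.9×(0.093)² = 0.3239 J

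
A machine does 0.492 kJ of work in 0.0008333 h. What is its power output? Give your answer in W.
P = W/t = 492 J / 3 s = 164 W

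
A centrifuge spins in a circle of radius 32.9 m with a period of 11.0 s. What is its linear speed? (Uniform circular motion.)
v = 2πr/T = 2π×32.9/11.0 = 18.79 m/s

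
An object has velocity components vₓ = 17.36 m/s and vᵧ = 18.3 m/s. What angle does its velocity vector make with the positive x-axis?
θ = arctan(vᵧ/vₓ) = arctan(18.3/17.36) = 46.51°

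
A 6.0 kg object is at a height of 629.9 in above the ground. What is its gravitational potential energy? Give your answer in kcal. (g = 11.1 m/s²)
PE = mgh = 6 kg × 11.1 m/s² × 16 m = 1066 J = 0.2547 kcal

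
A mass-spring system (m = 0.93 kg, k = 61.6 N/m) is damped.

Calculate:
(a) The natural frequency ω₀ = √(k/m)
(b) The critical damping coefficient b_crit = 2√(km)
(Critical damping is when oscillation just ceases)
ω₀ = √(k/m) = √(61.6/0.93) = 8.139 rad/s
b_crit = 2√(km) = 2√(61.6×0.93) = 15.14 kg/s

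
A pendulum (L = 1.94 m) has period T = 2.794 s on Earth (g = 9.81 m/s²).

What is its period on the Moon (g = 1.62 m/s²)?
T = 2π√(L/g), so T_moon/T_earth = √(g_earth/g_moon)
T_moon = 2π√(1.94/1.62) = 6.876 s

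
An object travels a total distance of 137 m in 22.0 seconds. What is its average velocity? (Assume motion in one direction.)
v_avg = Δd / Δt = 137 / 22.0 = 6.23 m/s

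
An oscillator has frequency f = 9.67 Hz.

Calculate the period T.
T = 1/f = 1/9.67 = 0.1034 s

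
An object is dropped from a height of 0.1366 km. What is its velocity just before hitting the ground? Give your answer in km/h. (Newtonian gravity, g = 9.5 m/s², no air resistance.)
v = √(2gh) (with unit conversion) = 183.4 km/h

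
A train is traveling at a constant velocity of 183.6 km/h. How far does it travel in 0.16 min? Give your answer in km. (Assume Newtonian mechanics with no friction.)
d = vt (with unit conversion) = 0.4896 km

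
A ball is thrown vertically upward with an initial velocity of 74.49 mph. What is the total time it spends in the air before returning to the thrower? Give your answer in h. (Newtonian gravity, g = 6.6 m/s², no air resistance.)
t_total = 2v₀/g (with unit conversion) = 0.002803 h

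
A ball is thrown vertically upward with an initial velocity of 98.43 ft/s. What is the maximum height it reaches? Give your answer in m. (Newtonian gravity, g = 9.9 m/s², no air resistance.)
h_max = v₀²/(2g) (with unit conversion) = 45.46 m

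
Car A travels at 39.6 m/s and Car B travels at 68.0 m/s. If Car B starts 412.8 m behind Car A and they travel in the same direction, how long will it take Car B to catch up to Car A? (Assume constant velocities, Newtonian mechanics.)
Relative speed: v_rel = 68.0 - 39.6 = 28.4 m/s
Time to catch: t = d₀/v_rel = 412.8/28.4 = 14.54 s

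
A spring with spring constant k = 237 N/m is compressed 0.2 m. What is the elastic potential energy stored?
PE = ½kx² = ½×237×0.2² = 4.74 J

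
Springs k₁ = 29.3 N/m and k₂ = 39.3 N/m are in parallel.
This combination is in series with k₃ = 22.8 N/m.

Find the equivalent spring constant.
k₁₂ = k₁ + k₂ = 68.6 N/m (parallel)
1/k_eq = 1/k₁₂ + 1/k₃ → k_eq = 17.11 N/m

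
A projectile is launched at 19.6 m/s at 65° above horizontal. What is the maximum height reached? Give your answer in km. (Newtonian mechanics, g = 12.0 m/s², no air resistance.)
H = v₀²sin²(θ)/(2g) (with unit conversion) = 0.01315 km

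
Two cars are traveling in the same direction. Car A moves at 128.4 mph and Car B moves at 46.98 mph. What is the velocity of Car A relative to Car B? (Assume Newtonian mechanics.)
v_rel = v_A - v_B = 128.4 - 46.98 = 81.42 mph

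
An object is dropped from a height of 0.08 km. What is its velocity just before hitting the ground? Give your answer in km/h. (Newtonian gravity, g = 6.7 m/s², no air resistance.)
v = √(2gh) (with unit conversion) = 117.9 km/h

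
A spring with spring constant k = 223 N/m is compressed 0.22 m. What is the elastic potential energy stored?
PE = ½kx² = ½×223×0.22² = 5.397 J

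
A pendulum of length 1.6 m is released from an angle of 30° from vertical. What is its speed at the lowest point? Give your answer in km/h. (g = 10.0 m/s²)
h = L(1 − cosθ) = 1.6×(1 − cos30°) = 0.2144 m
v = √(2gh) = √(2×10.0×0.2144) = 2.071 m/s = 7.454 km/h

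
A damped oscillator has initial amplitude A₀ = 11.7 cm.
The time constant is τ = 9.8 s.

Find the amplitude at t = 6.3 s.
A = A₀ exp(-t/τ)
A = A₀ exp(−t/τ) = 11.7×exp(−6.3/9.8) = 6.152 cm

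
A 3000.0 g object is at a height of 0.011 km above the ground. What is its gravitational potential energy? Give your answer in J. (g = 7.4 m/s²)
PE = mgh = 3 kg × 7.4 m/s² × 11 m = 244.2 J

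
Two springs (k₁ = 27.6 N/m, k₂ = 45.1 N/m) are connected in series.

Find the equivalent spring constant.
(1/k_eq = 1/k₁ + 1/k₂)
1/k_eq = 1/27.6 + 1/45.1 = 0.058405; k_eq = 17.12 N/m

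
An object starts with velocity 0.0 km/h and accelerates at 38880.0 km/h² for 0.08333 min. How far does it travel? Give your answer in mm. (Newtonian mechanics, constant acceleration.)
d = v₀t + ½at² (with unit conversion) = 37500.0 mm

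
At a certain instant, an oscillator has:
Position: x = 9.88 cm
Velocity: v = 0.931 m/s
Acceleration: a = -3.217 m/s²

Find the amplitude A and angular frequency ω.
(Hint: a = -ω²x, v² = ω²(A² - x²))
a = −ω²x → ω = √(|a|/x) = √(3.217/0.0988) = 5.706 rad/s
v² = ω²(A² − x²) → A = √(x² + v²/ω²) = √(0.0988² + 0.931²/5.706²) = 0.1907 m = 19.07 cm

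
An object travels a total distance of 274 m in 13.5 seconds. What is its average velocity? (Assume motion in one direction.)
v_avg = Δd / Δt = 274 / 13.5 = 20.3 m/s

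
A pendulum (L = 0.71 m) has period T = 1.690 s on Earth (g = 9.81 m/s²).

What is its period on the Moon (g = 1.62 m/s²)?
T = 2π√(L/g), so T_moon/T_earth = √(g_earth/g_moon)
T_moon = 2π√(0.71/1.62) = 4.16 s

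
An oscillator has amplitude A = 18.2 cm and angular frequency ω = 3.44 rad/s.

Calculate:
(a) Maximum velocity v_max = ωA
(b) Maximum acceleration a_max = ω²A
v_max = ωA = 3.44×0.182 = 0.6261 m/s
a_max = ω²A = 3.44²×0.182 = 2.154 m/s²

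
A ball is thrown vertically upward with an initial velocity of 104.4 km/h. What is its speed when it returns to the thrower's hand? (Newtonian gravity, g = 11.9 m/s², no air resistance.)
By conservation of energy, the ball returns at the same speed = 104.4 km/h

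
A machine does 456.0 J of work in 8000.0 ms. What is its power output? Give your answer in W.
P = W/t = 456 J / 8 s = 57 W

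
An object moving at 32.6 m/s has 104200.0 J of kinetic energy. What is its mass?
KE = ½mv² → m = 2KE/v² = 2×104200.0/32.6² = 196.1 kg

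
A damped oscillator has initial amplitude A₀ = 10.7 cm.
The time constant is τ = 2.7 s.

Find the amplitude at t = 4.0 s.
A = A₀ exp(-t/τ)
A = A₀ exp(−t/τ) = 10.7×exp(−4.0/2.7) = 2.432 cm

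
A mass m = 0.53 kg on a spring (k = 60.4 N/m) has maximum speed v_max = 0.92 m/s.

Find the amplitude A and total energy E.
½mv²_max = ½kA² → A = v_max√(m/k) = 0.92×√(0.53/60.4) = 0.08618 m = 8.618 cm
E = ½mv²_max = ½×0.53×0.92² = 0.2243 J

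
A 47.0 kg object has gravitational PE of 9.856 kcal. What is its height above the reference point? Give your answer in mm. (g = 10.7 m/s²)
PE = mgh → h = PE/(mg) = 4.124e+04 J / (47 kg × 10.7 m/s²) = 82 m = 82000.0 mm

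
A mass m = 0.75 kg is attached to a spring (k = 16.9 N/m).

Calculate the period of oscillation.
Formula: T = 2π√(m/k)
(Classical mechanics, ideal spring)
T = 2π√(m/k) = 2π√(0.75/16.9) = 1.324 s; f = 1/T = 0.7555 Hz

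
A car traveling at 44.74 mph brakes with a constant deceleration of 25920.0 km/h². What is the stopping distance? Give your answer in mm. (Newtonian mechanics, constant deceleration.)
d = v₀² / (2a) (with unit conversion) = 100000.0 mm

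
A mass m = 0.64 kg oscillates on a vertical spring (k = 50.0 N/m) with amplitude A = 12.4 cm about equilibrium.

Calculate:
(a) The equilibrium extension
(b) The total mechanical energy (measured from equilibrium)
x_eq = mg/k = 0.64×9.81/50.0 = 0.1256 m = 12.56 cm
E = ½kA² = ½×50.0×(0.124)² = 0.3844 J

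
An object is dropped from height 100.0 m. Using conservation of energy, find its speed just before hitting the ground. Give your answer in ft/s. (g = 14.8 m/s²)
mgh = ½mv² → v = √(2gh) = √(2×14.8×100) = 54.41 m/s = 178.5 ft/s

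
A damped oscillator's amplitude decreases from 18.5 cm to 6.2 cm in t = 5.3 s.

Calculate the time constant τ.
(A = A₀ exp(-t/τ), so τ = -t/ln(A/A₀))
A/A₀ = 6.2/18.5 = 0.3351; ln(A/A₀) = -1.093
τ = −t/ln(A/A₀) = −5.3/-1.093 = 4.848 s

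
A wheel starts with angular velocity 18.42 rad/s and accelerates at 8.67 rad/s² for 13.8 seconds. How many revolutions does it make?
θ = ω₀t + ½αt² = 18.42×13.8 + ½×8.67×13.8² = 1079.75 rad
Revolutions = θ/(2π) = 1079.75/(2π) = 171.85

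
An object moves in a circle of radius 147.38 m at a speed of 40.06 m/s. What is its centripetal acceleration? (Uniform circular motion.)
a_c = v²/r = 40.06²/147.38 = 1604.8/147.38 = 10.89 m/s²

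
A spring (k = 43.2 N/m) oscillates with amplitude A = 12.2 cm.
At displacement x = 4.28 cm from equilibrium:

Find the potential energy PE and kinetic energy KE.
E_total = ½kA² = ½×43.2×(0.122)² = 0.3215 J
PE = ½kx² = ½×43.2×(0.0428)² = 0.03957 J
KE = E_total − PE = 0.2819 J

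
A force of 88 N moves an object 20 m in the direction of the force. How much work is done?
W = Fd = 88×20 = 1760.0 J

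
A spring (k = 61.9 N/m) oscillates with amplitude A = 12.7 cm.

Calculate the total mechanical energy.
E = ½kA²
E = ½kA² = ½×61.9×(0.127)² = 0.4992 J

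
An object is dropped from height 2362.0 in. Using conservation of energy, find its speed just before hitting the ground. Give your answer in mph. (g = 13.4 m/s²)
mgh = ½mv² → v = √(2gh) = √(2×13.4×59.99) = 40.1 m/s = 89.7 mph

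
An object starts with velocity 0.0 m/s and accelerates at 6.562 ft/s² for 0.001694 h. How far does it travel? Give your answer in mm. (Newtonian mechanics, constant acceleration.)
d = v₀t + ½at² (with unit conversion) = 37190.0 mm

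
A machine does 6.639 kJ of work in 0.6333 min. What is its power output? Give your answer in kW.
P = W/t = 6639 J / 38 s = 174.7 W = 0.1747 kW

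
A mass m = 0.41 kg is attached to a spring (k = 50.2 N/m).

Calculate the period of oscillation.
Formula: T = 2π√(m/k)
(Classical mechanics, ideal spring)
T = 2π√(m/k) = 2π√(0.41/50.2) = 0.5678 s; f = 1/T = 1.761 Hz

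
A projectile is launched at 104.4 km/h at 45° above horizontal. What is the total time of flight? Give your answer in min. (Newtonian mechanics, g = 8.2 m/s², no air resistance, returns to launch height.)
T = 2v₀sin(θ)/g (with unit conversion) = 0.08336 min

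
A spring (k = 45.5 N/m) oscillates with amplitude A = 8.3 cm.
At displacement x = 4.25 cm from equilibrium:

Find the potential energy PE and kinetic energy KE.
E_total = ½kA² = ½×45.5×(0.083)² = 0.1567 J
PE = ½kx² = ½×45.5×(0.0425)² = 0.04109 J
KE = E_total − PE = 0.1156 J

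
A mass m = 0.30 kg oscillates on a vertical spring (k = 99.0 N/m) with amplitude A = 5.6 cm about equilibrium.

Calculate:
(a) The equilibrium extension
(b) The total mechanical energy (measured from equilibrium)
x_eq = mg/k = 0.3×9.81/99.0 = 0.02973 m = 2.973 cm
E = ½kA² = ½×99.0×(0.056)² = 0.1552 J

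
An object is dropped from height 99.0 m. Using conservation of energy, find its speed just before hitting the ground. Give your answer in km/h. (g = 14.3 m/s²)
mgh = ½mv² → v = √(2gh) = √(2×14.3×99) = 53.21 m/s = 191.6 km/h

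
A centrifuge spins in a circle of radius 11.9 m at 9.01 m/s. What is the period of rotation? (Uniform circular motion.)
T = 2πr/v = 2π×11.9/9.01 = 8.3 s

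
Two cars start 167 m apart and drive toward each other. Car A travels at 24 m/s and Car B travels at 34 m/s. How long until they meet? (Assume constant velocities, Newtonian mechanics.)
Combined speed: v_combined = 24 + 34 = 58 m/s
Time to meet: t = d/58 = 167/58 = 2.88 s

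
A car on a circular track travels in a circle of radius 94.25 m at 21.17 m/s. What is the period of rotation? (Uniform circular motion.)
T = 2πr/v = 2π×94.25/21.17 = 27.97 s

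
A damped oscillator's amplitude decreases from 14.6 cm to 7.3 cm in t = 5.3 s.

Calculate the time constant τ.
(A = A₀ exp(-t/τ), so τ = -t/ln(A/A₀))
A/A₀ = 7.3/14.6 = 0.5; ln(A/A₀) = -0.6931
τ = −t/ln(A/A₀) = −5.3/-0.6931 = 7.646 s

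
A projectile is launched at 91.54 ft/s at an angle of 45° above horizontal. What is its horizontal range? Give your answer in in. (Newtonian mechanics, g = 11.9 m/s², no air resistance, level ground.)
R = v₀² sin(2θ) / g (with unit conversion) = 2576.0 in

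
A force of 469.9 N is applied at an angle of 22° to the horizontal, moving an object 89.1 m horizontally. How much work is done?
W = Fd cosθ = 469.9×89.1×cos(22°) = 38819.0 J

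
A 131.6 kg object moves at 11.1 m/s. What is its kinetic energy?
KE = ½mv² = ½×131.6×11.1² = 8107.218 J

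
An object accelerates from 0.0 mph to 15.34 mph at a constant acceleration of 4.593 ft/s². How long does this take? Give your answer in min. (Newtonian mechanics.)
t = (v - v₀)/a (with unit conversion) = 0.08164 min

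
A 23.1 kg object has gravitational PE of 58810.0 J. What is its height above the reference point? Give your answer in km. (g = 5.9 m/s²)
PE = mgh → h = PE/(mg) = 5.881e+04 J / (23.1 kg × 5.9 m/s²) = 431.5 m = 0.4315 km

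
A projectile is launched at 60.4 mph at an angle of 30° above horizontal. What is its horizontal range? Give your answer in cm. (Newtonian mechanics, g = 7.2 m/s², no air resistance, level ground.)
R = v₀² sin(2θ) / g (with unit conversion) = 8769.0 cm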